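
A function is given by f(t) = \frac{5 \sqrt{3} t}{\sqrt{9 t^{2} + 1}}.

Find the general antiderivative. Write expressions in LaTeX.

f matches the chain-rule pattern g'(h)*h' with inner function h(t) = 3 t^{2} + \frac{1}{3}; substituting u = h(t) collapses the integral.
Check: d/dt[\frac{5 \sqrt{3 t^{2} + \frac{1}{3}}}{3}] = \frac{5 \sqrt{3} t}{\sqrt{9 t^{2} + 1}} = f(t).

F(t) = \frac{5 \sqrt{3 t^{2} + \frac{1}{3}}}{3} + C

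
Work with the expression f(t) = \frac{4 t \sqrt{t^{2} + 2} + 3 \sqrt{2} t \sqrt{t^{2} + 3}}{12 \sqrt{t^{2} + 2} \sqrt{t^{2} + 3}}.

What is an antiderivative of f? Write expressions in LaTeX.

For F(t) to be correct the identity F'(t) - f(t) = 0 must hold.
Check: d/dt[\frac{\sqrt{\frac{t^{2}}{2} + 1}}{2} + \frac{\sqrt{t^{2} + 3}}{3}] = \frac{4 t \sqrt{t^{2} + 2} + 3 \sqrt{2} t \sqrt{t^{2} + 3}}{12 \sqrt{t^{2} + 2} \sqrt{t^{2} + 3}} = f(t).

An antiderivative is F(t) = \frac{\sqrt{\frac{t^{2}}{2} + 1}}{2} + \frac{\sqrt{t^{2} + 3}}{3}.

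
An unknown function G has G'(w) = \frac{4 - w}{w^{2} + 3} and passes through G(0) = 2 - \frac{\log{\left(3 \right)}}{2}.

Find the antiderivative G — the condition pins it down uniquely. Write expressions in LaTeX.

Any candidate G(w) must reproduce the stated G'(w) exactly.
A general antiderivative is - \frac{\log{\left(w^{2} + 3 \right)}}{2} + \frac{4 \sqrt{3} \operatorname{atan}{\left(\frac{\sqrt{3} w}{3} \right)}}{3} + C.
The condition gives C = 2 - \frac{\log{\left(3 \right)}}{2} - (- \frac{\log{\left(3 \right)}}{2}) = 2.
So G(w) = - \frac{\log{\left(w^{2} + 3 \right)}}{2} + \frac{4 \sqrt{3} \operatorname{atan}{\left(\frac{\sqrt{3} w}{3} \right)}}{3} + 2.
Check: d/dw[- \frac{\log{\left(w^{2} + 3 \right)}}{2} + \frac{4 \sqrt{3} \operatorname{atan}{\left(\frac{\sqrt{3} w}{3} \right)}}{3} + 2] = \frac{4 - w}{w^{2} + 3} = G'(w).

G(w) = - \frac{\log{\left(w^{2} + 3 \right)}}{2} + \frac{4 \sqrt{3} \operatorname{atan}{\left(\frac{\sqrt{3} w}{3} \right)}}{3} + 2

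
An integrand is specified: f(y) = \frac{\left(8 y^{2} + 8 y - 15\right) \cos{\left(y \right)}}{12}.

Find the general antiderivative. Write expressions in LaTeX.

A candidate is checked by its d/dy: the result must match f(y).
Check: d/dy[\frac{8 y^{2} \sin{\left(y \right)} + 8 y \sin{\left(y \right)} + 16 y \cos{\left(y \right)} - 31 \sin{\left(y \right)} + 8 \cos{\left(y \right)}}{12}] = \frac{2 y^{2} \cos{\left(y \right)}}{3} + \frac{2 y \cos{\left(y \right)}}{3} - \frac{5 \cos{\left(y \right)}}{4}, which equals f(y).

F(y) = \frac{8 y^{2} \sin{\left(y \right)} + 8 y \sin{\left(y \right)} + 16 y \cos{\left(y \right)} - 31 \sin{\left(y \right)} + 8 \cos{\left(y \right)}}{12} + C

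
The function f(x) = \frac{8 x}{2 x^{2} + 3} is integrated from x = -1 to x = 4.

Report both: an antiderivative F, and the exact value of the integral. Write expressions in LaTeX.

f matches the chain-rule pattern g'(h)*h' with inner function h(x) = 4 x^{2} + 6; substituting u = h(x) collapses the integral.
F(x) = 2 \log{\left(4 x^{2} + 6 \right)} is an antiderivative of f.
Check: d/dx[2 \log{\left(4 x^{2} + 6 \right)}] = \frac{8 x}{2 x^{2} + 3} = f(x).
F(4) = 2 \log{\left(70 \right)}; F(-1) = 2 \log{\left(10 \right)}.
Integral = F(4) - F(-1) = - 2 \log{\left(10 \right)} + 2 \log{\left(70 \right)}.

Antiderivative: F(x) = 2 \log{\left(4 x^{2} + 6 \right)}; value = - 2 \log{\left(10 \right)} + 2 \log{\left(70 \right)}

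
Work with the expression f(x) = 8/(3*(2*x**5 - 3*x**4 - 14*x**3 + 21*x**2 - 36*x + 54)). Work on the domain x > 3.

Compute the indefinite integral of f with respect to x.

Factor the denominator (3*(x - 3)*(x + 3)*(2*x - 3)*(x**2 + 2)) and decompose: f = 8*(2*x + 3)/(561*(x**2 + 2)) - 128/(1377*(2*x - 3)) + 4/(891*(x + 3)) + 4/(297*(x - 3)); each piece integrates to a log, atan, or power term.
Check: d/dx[4*log(x - 3)/297 - 64*log(x - 3/2)/1377 + 4*log(x + 3)/891 + 8*log(x**2 + 2)/561 + 4*sqrt(2)*atan(sqrt(2)*x/2)/187] = 8/(6*x**5 - 9*x**4 - 42*x**3 + 63*x**2 - 108*x + 162), which equals f(x).

F(x) = 4*log(x - 3)/297 - 64*log(x - 3/2)/1377 + 4*log(x + 3)/891 + 8*log(x**2 + 2)/561 + 4*sqrt(2)*atan(sqrt(2)*x/2)/187 + C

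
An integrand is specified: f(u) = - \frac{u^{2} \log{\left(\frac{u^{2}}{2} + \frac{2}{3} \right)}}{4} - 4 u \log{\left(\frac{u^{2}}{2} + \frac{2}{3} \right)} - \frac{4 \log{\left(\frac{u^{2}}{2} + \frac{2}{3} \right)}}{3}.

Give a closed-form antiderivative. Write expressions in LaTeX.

An antiderivative is F(u) = \frac{u^{3}}{18} + 2 u^{2} + \frac{22 u}{9} + \left(- \frac{u^{3}}{12} - 2 u^{2} - \frac{4 u}{3}\right) \log{\left(\frac{u^{2}}{2} + \frac{2}{3} \right)} - \frac{8 \log{\left(u^{2} + \frac{4}{3} \right)}}{3} - \frac{44 \sqrt{3} \operatorname{atan}{\left(\frac{\sqrt{3} u}{2} \right)}}{27}.

Integrate term by term and add the pieces.
Check: d/du[\frac{u^{3}}{18} + 2 u^{2} + \frac{22 u}{9} + \left(- \frac{u^{3}}{12} - 2 u^{2} - \frac{4 u}{3}\right) \log{\left(\frac{u^{2}}{2} + \frac{2}{3} \right)} - \frac{8 \log{\left(u^{2} + \frac{4}{3} \right)}}{3} - \frac{44 \sqrt{3} \operatorname{atan}{\left(\frac{\sqrt{3} u}{2} \right)}}{27}] = - \frac{u^{2} \log{\left(3 u^{2} + 4 \right)}}{4} + \frac{u^{2} \log{\left(6 \right)}}{4} - 4 u \log{\left(3 u^{2} + 4 \right)} + 4 u \log{\left(6 \right)} - \frac{4 \log{\left(3 u^{2} + 4 \right)}}{3} + \frac{4 \log{\left(6 \right)}}{3}, which equals f(u).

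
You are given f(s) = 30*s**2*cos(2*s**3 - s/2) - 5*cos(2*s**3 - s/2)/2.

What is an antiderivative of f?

The substitution u = 2*s**3 - s/2 works: f is exactly (dF/du)*(du/ds) for that inner function.
Check: d/ds[5*sin(2*s**3 - s/2)] = 30*s**2*cos(2*s**3 - s/2) - 5*cos(2*s**3 - s/2)/2 = f(s).

An antiderivative is F(s) = 5*sin(2*s**3 - s/2).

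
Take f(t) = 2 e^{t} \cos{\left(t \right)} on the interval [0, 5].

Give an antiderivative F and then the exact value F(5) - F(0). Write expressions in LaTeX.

Antiderivative: F(t) = e^{t} \sin{\left(t \right)} + e^{t} \cos{\left(t \right)}; value = e^{5} \sin{\left(5 \right)} - 1 + e^{5} \cos{\left(5 \right)}

Recover f(t) by differentiating a candidate F(t); any mismatch rules it out.
F(t) = e^{t} \sin{\left(t \right)} + e^{t} \cos{\left(t \right)} is an antiderivative of f.
Check: d/dt[e^{t} \sin{\left(t \right)} + e^{t} \cos{\left(t \right)}] = 2 e^{t} \cos{\left(t \right)} = f(t).
F(5) = e^{5} \sin{\left(5 \right)} + e^{5} \cos{\left(5 \right)}; F(0) = 1.
Integral = F(5) - F(0) = e^{5} \sin{\left(5 \right)} - 1 + e^{5} \cos{\left(5 \right)}.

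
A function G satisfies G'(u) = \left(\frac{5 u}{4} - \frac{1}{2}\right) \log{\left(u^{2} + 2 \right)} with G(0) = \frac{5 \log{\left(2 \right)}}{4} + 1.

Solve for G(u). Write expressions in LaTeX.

Whatever form G(u) takes, its d/du must return the stated G'(u).
A general antiderivative is - \frac{5 u^{2}}{8} + u + \left(\frac{5 u^{2}}{8} - \frac{u}{2}\right) \log{\left(u^{2} + 2 \right)} + \frac{5 \log{\left(u^{2} + 2 \right)}}{4} - \sqrt{2} \operatorname{atan}{\left(\frac{\sqrt{2} u}{2} \right)} + C.
The condition gives C = \frac{5 \log{\left(2 \right)}}{4} + 1 - (\frac{5 \log{\left(2 \right)}}{4}) = 1.
So G(u) = \frac{5 u^{2} \log{\left(u^{2} + 2 \right)}}{8} - \frac{5 u^{2}}{8} - \frac{u \log{\left(u^{2} + 2 \right)}}{2} + u + \frac{5 \log{\left(u^{2} + 2 \right)}}{4} - \sqrt{2} \operatorname{atan}{\left(\frac{\sqrt{2} u}{2} \right)} + 1.
Check: d/du[\frac{5 u^{2} \log{\left(u^{2} + 2 \right)}}{8} - \frac{5 u^{2}}{8} - \frac{u \log{\left(u^{2} + 2 \right)}}{2} + u + \frac{5 \log{\left(u^{2} + 2 \right)}}{4} - \sqrt{2} \operatorname{atan}{\left(\frac{\sqrt{2} u}{2} \right)} + 1] = \frac{5 u \log{\left(u^{2} + 2 \right)}}{4} - \frac{\log{\left(u^{2} + 2 \right)}}{2}, which equals G'(u).

G(u) = \frac{5 u^{2} \log{\left(u^{2} + 2 \right)}}{8} - \frac{5 u^{2}}{8} - \frac{u \log{\left(u^{2} + 2 \right)}}{2} + u + \frac{5 \log{\left(u^{2} + 2 \right)}}{4} - \sqrt{2} \operatorname{atan}{\left(\frac{\sqrt{2} u}{2} \right)} + 1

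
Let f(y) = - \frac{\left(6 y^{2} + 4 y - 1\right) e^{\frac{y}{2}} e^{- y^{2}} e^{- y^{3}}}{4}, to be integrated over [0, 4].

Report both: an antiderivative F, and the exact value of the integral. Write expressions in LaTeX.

The substitution u = - y^{3} - y^{2} + \frac{y}{2} works: f is exactly (dF/du)*(du/dy) for that inner function.
F(y) = \frac{e^{- y^{3} - y^{2} + \frac{y}{2}}}{2} is an antiderivative of f.
Check: d/dy[\frac{e^{- y^{3} - y^{2} + \frac{y}{2}}}{2}] = - \frac{3 y^{2} e^{\frac{y}{2}} e^{- y^{2}} e^{- y^{3}}}{2} - y e^{\frac{y}{2}} e^{- y^{2}} e^{- y^{3}} + \frac{e^{\frac{y}{2}} e^{- y^{2}} e^{- y^{3}}}{4}, which equals f(y).
F(4) = \frac{1}{2 e^{78}}; F(0) = \frac{1}{2}.
Integral = F(4) - F(0) = - \frac{1}{2} + \frac{1}{2 e^{78}}.

Antiderivative: F(y) = \frac{e^{- y^{3} - y^{2} + \frac{y}{2}}}{2}; value = - \frac{1}{2} + \frac{1}{2 e^{78}}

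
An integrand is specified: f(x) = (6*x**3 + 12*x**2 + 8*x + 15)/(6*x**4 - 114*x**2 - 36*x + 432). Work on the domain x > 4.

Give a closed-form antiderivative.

Factor the denominator (6*(x - 4)*(x - 2)*(x + 3)**2) and decompose: f = 191/(525*(x + 3)) - 3/(10*(x + 3)**2) - 127/(300*(x - 2)) + 89/(84*(x - 4)); each piece integrates to a log, atan, or power term.
Check: d/dx[(2225*(x + 3)*log(x - 4) - 889*(x + 3)*log(x - 2) + 764*(x + 3)*log(x + 3) + 630)/(2100*(x + 3))] = (6*x**3 + 12*x**2 + 8*x + 15)/(6*x**4 - 114*x**2 - 36*x + 432) = f(x).

An antiderivative is F(x) = (2225*(x + 3)*log(x - 4) - 889*(x + 3)*log(x - 2) + 764*(x + 3)*log(x + 3) + 630)/(2100*(x + 3)).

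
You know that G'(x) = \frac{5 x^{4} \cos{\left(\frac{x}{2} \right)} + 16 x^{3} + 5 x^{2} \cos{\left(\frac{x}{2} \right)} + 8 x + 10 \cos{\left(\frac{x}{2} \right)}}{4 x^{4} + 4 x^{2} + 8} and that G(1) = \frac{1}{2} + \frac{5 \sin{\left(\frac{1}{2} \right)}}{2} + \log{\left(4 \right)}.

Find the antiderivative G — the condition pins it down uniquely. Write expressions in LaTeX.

Check a candidate G(x) by differentiating: d/dx[G] must match the given G'(x).
A general antiderivative is \log{\left(x^{4} + x^{2} + 2 \right)} + \frac{5 \sin{\left(\frac{x}{2} \right)}}{2} + C.
The condition gives C = \frac{1}{2} + \frac{5 \sin{\left(\frac{1}{2} \right)}}{2} + \log{\left(4 \right)} - (\frac{5 \sin{\left(\frac{1}{2} \right)}}{2} + \log{\left(4 \right)}) = \frac{1}{2}.
So G(x) = \log{\left(x^{4} + x^{2} + 2 \right)} + \frac{5 \sin{\left(\frac{x}{2} \right)}}{2} + \frac{1}{2}.
Check: d/dx[\log{\left(x^{4} + x^{2} + 2 \right)} + \frac{5 \sin{\left(\frac{x}{2} \right)}}{2} + \frac{1}{2}] = \frac{5 x^{4} \cos{\left(\frac{x}{2} \right)} + 16 x^{3} + 5 x^{2} \cos{\left(\frac{x}{2} \right)} + 8 x + 10 \cos{\left(\frac{x}{2} \right)}}{4 x^{4} + 4 x^{2} + 8} = G'(x).

G(x) = \log{\left(x^{4} + x^{2} + 2 \right)} + \frac{5 \sin{\left(\frac{x}{2} \right)}}{2} + \frac{1}{2}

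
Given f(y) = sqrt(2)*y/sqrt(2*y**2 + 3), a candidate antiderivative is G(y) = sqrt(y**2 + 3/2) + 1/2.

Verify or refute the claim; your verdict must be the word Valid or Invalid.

Valid - differentiating G returns exactly f.

d/dy[G] = sqrt(2)*y/sqrt(2*y**2 + 3)
This equals f(y) exactly, so the claim holds.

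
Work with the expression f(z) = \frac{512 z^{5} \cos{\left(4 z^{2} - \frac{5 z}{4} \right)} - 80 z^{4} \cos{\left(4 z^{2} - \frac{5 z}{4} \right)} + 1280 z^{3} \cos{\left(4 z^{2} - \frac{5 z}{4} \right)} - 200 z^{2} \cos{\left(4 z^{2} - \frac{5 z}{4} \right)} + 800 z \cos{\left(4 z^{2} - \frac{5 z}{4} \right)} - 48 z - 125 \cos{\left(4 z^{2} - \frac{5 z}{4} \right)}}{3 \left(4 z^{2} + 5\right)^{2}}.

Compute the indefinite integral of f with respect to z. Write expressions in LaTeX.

For F(z) to be correct the identity F'(z) - f(z) = 0 must hold.
Check: d/dz[\frac{2 \left(2 \left(4 z^{2} + 5\right) \sin{\left(4 z^{2} - \frac{5 z}{4} \right)} + 3\right)}{3 \left(4 z^{2} + 5\right)}] = \frac{512 z^{5} \cos{\left(4 z^{2} - \frac{5 z}{4} \right)} - 80 z^{4} \cos{\left(4 z^{2} - \frac{5 z}{4} \right)} + 1280 z^{3} \cos{\left(4 z^{2} - \frac{5 z}{4} \right)} - 200 z^{2} \cos{\left(4 z^{2} - \frac{5 z}{4} \right)} + 800 z \cos{\left(4 z^{2} - \frac{5 z}{4} \right)} - 48 z - 125 \cos{\left(4 z^{2} - \frac{5 z}{4} \right)}}{48 z^{4} + 120 z^{2} + 75}, which equals f(z).

F(z) = \frac{2 \left(2 \left(4 z^{2} + 5\right) \sin{\left(4 z^{2} - \frac{5 z}{4} \right)} + 3\right)}{3 \left(4 z^{2} + 5\right)} + C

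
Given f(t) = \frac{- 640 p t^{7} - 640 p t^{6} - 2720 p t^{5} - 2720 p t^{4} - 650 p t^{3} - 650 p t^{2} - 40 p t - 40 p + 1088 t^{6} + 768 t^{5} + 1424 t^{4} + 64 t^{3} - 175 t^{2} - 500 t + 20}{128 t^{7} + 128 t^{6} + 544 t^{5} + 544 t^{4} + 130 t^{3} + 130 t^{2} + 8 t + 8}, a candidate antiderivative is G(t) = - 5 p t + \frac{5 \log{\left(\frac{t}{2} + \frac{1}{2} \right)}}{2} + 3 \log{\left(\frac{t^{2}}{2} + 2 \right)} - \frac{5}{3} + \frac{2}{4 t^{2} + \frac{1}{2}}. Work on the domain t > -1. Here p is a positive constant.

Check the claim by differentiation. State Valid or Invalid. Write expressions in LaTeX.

Valid - the claim checks out under differentiation.

d/dt[G] = \frac{- 640 p t^{7} - 640 p t^{6} - 2720 p t^{5} - 2720 p t^{4} - 650 p t^{3} - 650 p t^{2} - 40 p t - 40 p + 1088 t^{6} + 768 t^{5} + 1424 t^{4} + 64 t^{3} - 175 t^{2} - 500 t + 20}{128 t^{7} + 128 t^{6} + 544 t^{5} + 544 t^{4} + 130 t^{3} + 130 t^{2} + 8 t + 8}
This equals f(t) exactly, so the claim holds.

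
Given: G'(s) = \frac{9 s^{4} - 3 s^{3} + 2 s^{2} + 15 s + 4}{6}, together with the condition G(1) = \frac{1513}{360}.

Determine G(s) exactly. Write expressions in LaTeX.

G(s) = \frac{108 s^{5} - 45 s^{4} + 40 s^{3} + 450 s^{2} + 240 s + 720}{360}

Whatever form G(s) takes, its d/ds must return the stated G'(s).
A general antiderivative is \frac{3 s^{5}}{10} - \frac{s^{4}}{8} + \frac{s^{3}}{9} + \frac{5 s^{2}}{4} + \frac{2 s}{3} + C.
The condition gives C = \frac{1513}{360} - (\frac{793}{360}) = 2.
So G(s) = \frac{108 s^{5} - 45 s^{4} + 40 s^{3} + 450 s^{2} + 240 s + 720}{360}.
Check: d/ds[\frac{108 s^{5} - 45 s^{4} + 40 s^{3} + 450 s^{2} + 240 s + 720}{360}] = \frac{3 s^{4}}{2} - \frac{s^{3}}{2} + \frac{s^{2}}{3} + \frac{5 s}{2} + \frac{2}{3}, which equals G'(s).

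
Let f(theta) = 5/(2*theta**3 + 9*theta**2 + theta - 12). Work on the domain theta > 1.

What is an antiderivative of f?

An antiderivative is F(theta) = -2*log(2*theta + 3)/5 + log(theta**2 + 3*theta - 4)/5.

The denominator factors as (theta - 1)*(theta + 4)*(2*theta + 3); partial fractions split f into directly integrable pieces: -4/(5*(2*theta + 3)) + 1/(5*(theta + 4)) + 1/(5*(theta - 1)).
Check: d/dtheta[-2*log(2*theta + 3)/5 + log(theta**2 + 3*theta - 4)/5] = 5/(2*theta**3 + 9*theta**2 + theta - 12) = f(theta).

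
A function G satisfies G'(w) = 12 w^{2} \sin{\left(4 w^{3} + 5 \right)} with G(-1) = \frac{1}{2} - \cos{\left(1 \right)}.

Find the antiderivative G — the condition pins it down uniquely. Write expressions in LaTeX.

G'(w) matches the chain-rule pattern g'(h)*h' with inner function h(w) = 4 w^{3} + 5; substituting u = h(w) collapses the integral.
A general antiderivative is - \cos{\left(4 w^{3} + 5 \right)} + C.
The condition gives C = \frac{1}{2} - \cos{\left(1 \right)} - (- \cos{\left(1 \right)}) = \frac{1}{2}.
So G(w) = - \frac{2 \cos{\left(4 w^{3} + 5 \right)} - 1}{2}.
Check: d/dw[- \frac{2 \cos{\left(4 w^{3} + 5 \right)} - 1}{2}] = 12 w^{2} \sin{\left(4 w^{3} + 5 \right)} = G'(w).

G(w) = - \frac{2 \cos{\left(4 w^{3} + 5 \right)} - 1}{2}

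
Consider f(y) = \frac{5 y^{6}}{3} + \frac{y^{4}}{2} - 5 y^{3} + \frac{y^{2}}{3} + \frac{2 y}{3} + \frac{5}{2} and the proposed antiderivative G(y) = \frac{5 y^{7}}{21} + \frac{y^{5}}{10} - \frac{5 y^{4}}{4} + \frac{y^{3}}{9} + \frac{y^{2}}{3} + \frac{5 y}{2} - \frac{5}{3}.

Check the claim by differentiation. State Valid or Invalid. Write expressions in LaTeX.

Valid - the claim checks out under differentiation.

d/dy[G] = \frac{5 y^{6}}{3} + \frac{y^{4}}{2} - 5 y^{3} + \frac{y^{2}}{3} + \frac{2 y}{3} + \frac{5}{2}
This equals f(y) exactly, so the claim holds.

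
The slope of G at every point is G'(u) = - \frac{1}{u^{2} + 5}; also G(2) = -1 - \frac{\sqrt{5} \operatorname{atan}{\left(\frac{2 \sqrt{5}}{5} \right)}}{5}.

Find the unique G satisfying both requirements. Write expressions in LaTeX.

A candidate passes only if d/du[G] lands on the given G'(u) exactly.
A general antiderivative is - \frac{\sqrt{5} \operatorname{atan}{\left(\frac{\sqrt{5} u}{5} \right)}}{5} + C.
The condition gives C = -1 - \frac{\sqrt{5} \operatorname{atan}{\left(\frac{2 \sqrt{5}}{5} \right)}}{5} - (- \frac{\sqrt{5} \operatorname{atan}{\left(\frac{2 \sqrt{5}}{5} \right)}}{5}) = -1.
So G(u) = - \frac{\sqrt{5} \operatorname{atan}{\left(\frac{\sqrt{5} u}{5} \right)}}{5} - 1.
Check: d/du[- \frac{\sqrt{5} \operatorname{atan}{\left(\frac{\sqrt{5} u}{5} \right)}}{5} - 1] = - \frac{1}{u^{2} + 5} = G'(u).

G(u) = - \frac{\sqrt{5} \operatorname{atan}{\left(\frac{\sqrt{5} u}{5} \right)}}{5} - 1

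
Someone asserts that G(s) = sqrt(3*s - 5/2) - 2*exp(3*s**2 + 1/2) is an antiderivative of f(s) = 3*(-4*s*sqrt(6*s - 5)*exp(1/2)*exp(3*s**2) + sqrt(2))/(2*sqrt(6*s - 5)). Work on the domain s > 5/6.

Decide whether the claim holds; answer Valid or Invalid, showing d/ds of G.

d/ds[G] = (-24*s*sqrt(6*s - 5)*exp(1/2)*exp(3*s**2) + 3*sqrt(2))/(2*sqrt(6*s - 5))
d/ds[G] - f(s) = -6*s*exp(1/2)*exp(3*s**2) != 0.

Invalid: d/ds[G] - f = -6*s*exp(1/2)*exp(3*s**2), which is not 0.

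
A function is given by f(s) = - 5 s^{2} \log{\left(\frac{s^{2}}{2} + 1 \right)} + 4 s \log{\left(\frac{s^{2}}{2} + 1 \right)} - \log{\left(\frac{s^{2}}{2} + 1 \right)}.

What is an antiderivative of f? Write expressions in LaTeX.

The integrand splits into summands that can be handled one at a time.
Check: d/ds[- \frac{5 s^{3} \log{\left(\frac{s^{2}}{2} + 1 \right)}}{3} + \frac{10 s^{3}}{9} + 2 s^{2} \log{\left(\frac{s^{2}}{2} + 1 \right)} - 2 s^{2} - s \log{\left(\frac{s^{2}}{2} + 1 \right)} - \frac{14 s}{3} + 4 \log{\left(s^{2} + 2 \right)} + \frac{14 \sqrt{2} \operatorname{atan}{\left(\frac{\sqrt{2} s}{2} \right)}}{3}] = - 5 s^{2} \log{\left(\frac{s^{2}}{2} + 1 \right)} + 4 s \log{\left(\frac{s^{2}}{2} + 1 \right)} - \log{\left(\frac{s^{2}}{2} + 1 \right)} = f(s).

An antiderivative is F(s) = - \frac{5 s^{3} \log{\left(\frac{s^{2}}{2} + 1 \right)}}{3} + \frac{10 s^{3}}{9} + 2 s^{2} \log{\left(\frac{s^{2}}{2} + 1 \right)} - 2 s^{2} - s \log{\left(\frac{s^{2}}{2} + 1 \right)} - \frac{14 s}{3} + 4 \log{\left(s^{2} + 2 \right)} + \frac{14 \sqrt{2} \operatorname{atan}{\left(\frac{\sqrt{2} s}{2} \right)}}{3}.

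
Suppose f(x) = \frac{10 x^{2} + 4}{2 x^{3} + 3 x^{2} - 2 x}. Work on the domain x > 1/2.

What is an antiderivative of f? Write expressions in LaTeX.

Factor the denominator (x \left(x + 2\right) \left(2 x - 1\right)) and decompose: f = \frac{26}{5 \left(2 x - 1\right)} + \frac{22}{5 \left(x + 2\right)} - \frac{2}{x}; each piece integrates to a log, atan, or power term.
Check: d/dx[\frac{- 10 \log{\left(x \right)} + 13 \log{\left(x - \frac{1}{2} \right)} + 22 \log{\left(x + 2 \right)}}{5}] = \frac{10 x^{2} + 4}{2 x^{3} + 3 x^{2} - 2 x} = f(x).

An antiderivative is F(x) = \frac{- 10 \log{\left(x \right)} + 13 \log{\left(x - \frac{1}{2} \right)} + 22 \log{\left(x + 2 \right)}}{5}.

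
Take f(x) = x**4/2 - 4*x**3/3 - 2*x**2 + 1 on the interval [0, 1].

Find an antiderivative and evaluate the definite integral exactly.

The integrand splits into summands that can be handled one at a time.
F(x) = x**5/10 - x**4/3 - 2*x**3/3 + x is an antiderivative of f.
Check: d/dx[x**5/10 - x**4/3 - 2*x**3/3 + x] = x**4/2 - 4*x**3/3 - 2*x**2 + 1 = f(x).
F(1) = 1/10; F(0) = 0.
Integral = F(1) - F(0) = 1/10.

Antiderivative: F(x) = x**5/10 - x**4/3 - 2*x**3/3 + x; value = 1/10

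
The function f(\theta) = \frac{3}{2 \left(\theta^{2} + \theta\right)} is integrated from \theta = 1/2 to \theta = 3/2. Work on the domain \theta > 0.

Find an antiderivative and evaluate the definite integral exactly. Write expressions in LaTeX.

Factor the denominator (2 \theta \left(\theta + 1\right)) and decompose: f = - \frac{3}{2 \left(\theta + 1\right)} + \frac{3}{2 \theta}; each piece integrates to a log, atan, or power term.
F(\theta) = - \frac{3 \left(- \log{\left(\theta \right)} + \log{\left(\theta + 1 \right)}\right)}{2} is an antiderivative of f.
Check: d/d\theta[- \frac{3 \left(- \log{\left(\theta \right)} + \log{\left(\theta + 1 \right)}\right)}{2}] = \frac{3}{2 \theta^{2} + 2 \theta}, which equals f(\theta).
F(3/2) = - \frac{3 \log{\left(\frac{5}{2} \right)}}{2} + \frac{3 \log{\left(\frac{3}{2} \right)}}{2}; F(1/2) = - \frac{3 \log{\left(2 \right)}}{2} - \frac{3 \log{\left(\frac{3}{2} \right)}}{2}.
Integral = F(3/2) - F(1/2) = - \frac{3 \log{\left(\frac{5}{2} \right)}}{2} + \frac{3 \log{\left(2 \right)}}{2} + 3 \log{\left(\frac{3}{2} \right)}.

Antiderivative: F(\theta) = - \frac{3 \left(- \log{\left(\theta \right)} + \log{\left(\theta + 1 \right)}\right)}{2}; value = - \frac{3 \log{\left(\frac{5}{2} \right)}}{2} + \frac{3 \log{\left(2 \right)}}{2} + 3 \log{\left(\frac{3}{2} \right)}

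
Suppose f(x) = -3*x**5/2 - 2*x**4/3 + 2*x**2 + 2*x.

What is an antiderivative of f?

Integrate term by term and add the pieces.
Check: d/dx[-x**2*(15*x**4 + 8*x**3 - 40*x - 60)/60] = -3*x**5/2 - 2*x**4/3 + 2*x**2 + 2*x = f(x).

An antiderivative is F(x) = -x**2*(15*x**4 + 8*x**3 - 40*x - 60)/60.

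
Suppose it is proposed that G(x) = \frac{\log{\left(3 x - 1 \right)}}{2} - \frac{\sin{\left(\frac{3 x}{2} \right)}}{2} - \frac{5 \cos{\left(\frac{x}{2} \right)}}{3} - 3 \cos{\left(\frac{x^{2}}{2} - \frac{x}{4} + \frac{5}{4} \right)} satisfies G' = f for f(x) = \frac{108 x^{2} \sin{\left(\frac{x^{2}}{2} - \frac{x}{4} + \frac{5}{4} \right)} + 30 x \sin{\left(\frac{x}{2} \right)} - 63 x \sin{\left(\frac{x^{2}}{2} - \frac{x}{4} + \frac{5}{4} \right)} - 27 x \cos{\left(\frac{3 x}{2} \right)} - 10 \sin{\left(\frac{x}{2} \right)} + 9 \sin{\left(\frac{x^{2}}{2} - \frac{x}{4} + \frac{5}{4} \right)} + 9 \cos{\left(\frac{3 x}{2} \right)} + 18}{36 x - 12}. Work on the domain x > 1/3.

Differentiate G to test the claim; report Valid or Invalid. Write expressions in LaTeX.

Valid - differentiating G returns exactly f.

d/dx[G] = \frac{108 x^{2} \sin{\left(\frac{x^{2}}{2} - \frac{x}{4} + \frac{5}{4} \right)} + 30 x \sin{\left(\frac{x}{2} \right)} - 63 x \sin{\left(\frac{x^{2}}{2} - \frac{x}{4} + \frac{5}{4} \right)} - 27 x \cos{\left(\frac{3 x}{2} \right)} - 10 \sin{\left(\frac{x}{2} \right)} + 9 \sin{\left(\frac{x^{2}}{2} - \frac{x}{4} + \frac{5}{4} \right)} + 9 \cos{\left(\frac{3 x}{2} \right)} + 18}{36 x - 12}
This equals f(x) exactly, so the claim holds.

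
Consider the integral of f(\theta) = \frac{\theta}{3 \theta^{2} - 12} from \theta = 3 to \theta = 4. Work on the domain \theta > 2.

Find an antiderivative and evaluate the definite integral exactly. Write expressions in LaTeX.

Factor the denominator (3 \left(\theta - 2\right) \left(\theta + 2\right)) and decompose: f = \frac{1}{6 \left(\theta + 2\right)} + \frac{1}{6 \left(\theta - 2\right)}; each piece integrates to a log, atan, or power term.
F(\theta) = \frac{\log{\left(\theta^{2} - 4 \right)}}{6} is an antiderivative of f.
Check: d/d\theta[\frac{\log{\left(\theta^{2} - 4 \right)}}{6}] = \frac{\theta}{3 \theta^{2} - 12} = f(\theta).
F(4) = \frac{\log{\left(12 \right)}}{6}; F(3) = \frac{\log{\left(5 \right)}}{6}.
Integral = F(4) - F(3) = - \frac{\log{\left(5 \right)}}{6} + \frac{\log{\left(12 \right)}}{6}.

Antiderivative: F(\theta) = \frac{\log{\left(\theta^{2} - 4 \right)}}{6}; value = - \frac{\log{\left(5 \right)}}{6} + \frac{\log{\left(12 \right)}}{6}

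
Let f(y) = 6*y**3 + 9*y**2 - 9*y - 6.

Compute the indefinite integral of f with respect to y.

f matches the chain-rule pattern g'(h)*h' with inner function h(y) = y**2 + y - 2; substituting u = h(y) collapses the integral.
Check: d/dy[3*y**4/2 + 3*y**3 - 9*y**2/2 - 6*y] = 6*y**3 + 9*y**2 - 9*y - 6 = f(y).

F(y) = 3*y**4/2 + 3*y**3 - 9*y**2/2 - 6*y + C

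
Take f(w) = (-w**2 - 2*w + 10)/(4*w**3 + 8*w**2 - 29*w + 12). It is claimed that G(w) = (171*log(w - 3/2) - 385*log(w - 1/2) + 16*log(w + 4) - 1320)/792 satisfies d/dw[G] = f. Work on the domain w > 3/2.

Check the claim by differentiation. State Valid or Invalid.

Valid: G'(w) = f(w).

d/dw[G] = (-w**2 - 2*w + 10)/(4*w**3 + 8*w**2 - 29*w + 12)
This equals f(w) exactly, so the claim holds.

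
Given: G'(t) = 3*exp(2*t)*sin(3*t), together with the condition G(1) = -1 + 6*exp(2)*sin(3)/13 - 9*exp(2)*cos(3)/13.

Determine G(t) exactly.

G(t) = 6*exp(2*t)*sin(3*t)/13 - 9*exp(2*t)*cos(3*t)/13 - 1

Any candidate G(t) must reproduce the stated G'(t) exactly.
A general antiderivative is 6*exp(2*t)*sin(3*t)/13 - 9*exp(2*t)*cos(3*t)/13 + C.
The condition gives C = -1 + 6*exp(2)*sin(3)/13 - 9*exp(2)*cos(3)/13 - (6*exp(2)*sin(3)/13 - 9*exp(2)*cos(3)/13) = -1.
So G(t) = 6*exp(2*t)*sin(3*t)/13 - 9*exp(2*t)*cos(3*t)/13 - 1.
Check: d/dt[6*exp(2*t)*sin(3*t)/13 - 9*exp(2*t)*cos(3*t)/13 - 1] = 3*exp(2*t)*sin(3*t) = G'(t).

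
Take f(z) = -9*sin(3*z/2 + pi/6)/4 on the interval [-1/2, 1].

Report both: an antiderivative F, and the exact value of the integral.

Antiderivative: F(z) = 3*cos(3*z/2 + pi/6)/2; value = -3*sin(3/4 + pi/3)/2 + 3*cos(pi/6 + 3/2)/2

A first test for any F(z): its z-derivative must equal f(z) identically.
F(z) = 3*cos(3*z/2 + pi/6)/2 is an antiderivative of f.
Check: d/dz[3*cos(3*z/2 + pi/6)/2] = -9*sin(3*z/2 + pi/6)/4 = f(z).
F(1) = 3*cos(pi/6 + 3/2)/2; F(-1/2) = 3*sin(3/4 + pi/3)/2.
Integral = F(1) - F(-1/2) = -3*sin(3/4 + pi/3)/2 + 3*cos(pi/6 + 3/2)/2.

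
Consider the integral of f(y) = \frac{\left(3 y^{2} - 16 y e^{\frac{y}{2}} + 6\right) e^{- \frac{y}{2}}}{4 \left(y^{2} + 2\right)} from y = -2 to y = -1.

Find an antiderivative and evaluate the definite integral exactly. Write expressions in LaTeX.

An antiderivative F(y) passes only if d/dy[F] lands on f(y) exactly.
F(y) = - \log{\left(\frac{y^{4}}{2} + 2 y^{2} + 2 \right)} - \frac{3 e^{- \frac{y}{2}}}{2} is an antiderivative of f.
Check: d/dy[- \log{\left(\frac{y^{4}}{2} + 2 y^{2} + 2 \right)} - \frac{3 e^{- \frac{y}{2}}}{2}] = \frac{3 y^{2} - 16 y e^{\frac{y}{2}} + 6}{4 y^{2} e^{\frac{y}{2}} + 8 e^{\frac{y}{2}}}, which equals f(y).
F(-1) = - \frac{3 e^{\frac{1}{2}}}{2} - \log{\left(\frac{9}{2} \right)}; F(-2) = - \frac{3 e}{2} - \log{\left(18 \right)}.
Integral = F(-1) - F(-2) = - \frac{3 e^{\frac{1}{2}}}{2} - \log{\left(\frac{9}{2} \right)} + \log{\left(18 \right)} + \frac{3 e}{2}.

Antiderivative: F(y) = - \log{\left(\frac{y^{4}}{2} + 2 y^{2} + 2 \right)} - \frac{3 e^{- \frac{y}{2}}}{2}; value = - \frac{3 e^{\frac{1}{2}}}{2} - \log{\left(\frac{9}{2} \right)} + \log{\left(18 \right)} + \frac{3 e}{2}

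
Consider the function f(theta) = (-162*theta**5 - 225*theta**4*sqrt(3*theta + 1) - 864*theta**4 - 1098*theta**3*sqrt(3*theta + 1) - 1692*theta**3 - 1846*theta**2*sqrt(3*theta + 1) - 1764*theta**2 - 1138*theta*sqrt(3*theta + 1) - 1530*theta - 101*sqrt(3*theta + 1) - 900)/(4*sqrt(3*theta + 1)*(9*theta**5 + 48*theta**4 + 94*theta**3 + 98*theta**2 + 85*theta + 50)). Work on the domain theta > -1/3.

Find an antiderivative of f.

An antiderivative is F(theta) = -3*sqrt(3*theta + 1) - 5*log(theta/2 + 1)/4 - 5*log(3*theta**2/2 + 3/2)/2 - 1/(3*theta + 5).

A first test for any F(theta): its theta-derivative must equal f(theta) identically.
Check: d/dtheta[-3*sqrt(3*theta + 1) - 5*log(theta/2 + 1)/4 - 5*log(3*theta**2/2 + 3/2)/2 - 1/(3*theta + 5)] = (-162*theta**5 - 225*theta**4*sqrt(3*theta + 1) - 864*theta**4 - 1098*theta**3*sqrt(3*theta + 1) - 1692*theta**3 - 1846*theta**2*sqrt(3*theta + 1) - 1764*theta**2 - 1138*theta*sqrt(3*theta + 1) - 1530*theta - 101*sqrt(3*theta + 1) - 900)/(36*theta**5*sqrt(3*theta + 1) + 192*theta**4*sqrt(3*theta + 1) + 376*theta**3*sqrt(3*theta + 1) + 392*theta**2*sqrt(3*theta + 1) + 340*theta*sqrt(3*theta + 1) + 200*sqrt(3*theta + 1)), which equals f(theta).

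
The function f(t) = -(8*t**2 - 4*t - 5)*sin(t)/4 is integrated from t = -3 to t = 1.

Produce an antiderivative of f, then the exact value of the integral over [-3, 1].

Antiderivative: F(t) = (8*t**2*cos(t) - 16*t*sin(t) - 4*t*cos(t) + 4*sin(t) - 21*cos(t))/4; value = -3*sin(1) - 17*cos(1)/4 + 13*sin(3) - 63*cos(3)/4

Since d/dt undoes antidifferentiation here, F'(t) = f(t) is required of F(t).
F(t) = (8*t**2*cos(t) - 16*t*sin(t) - 4*t*cos(t) + 4*sin(t) - 21*cos(t))/4 is an antiderivative of f.
Check: d/dt[(8*t**2*cos(t) - 16*t*sin(t) - 4*t*cos(t) + 4*sin(t) - 21*cos(t))/4] = -2*t**2*sin(t) + t*sin(t) + 5*sin(t)/4, which equals f(t).
F(1) = -3*sin(1) - 17*cos(1)/4; F(-3) = 63*cos(3)/4 - 13*sin(3).
Integral = F(1) - F(-3) = -3*sin(1) - 17*cos(1)/4 + 13*sin(3) - 63*cos(3)/4.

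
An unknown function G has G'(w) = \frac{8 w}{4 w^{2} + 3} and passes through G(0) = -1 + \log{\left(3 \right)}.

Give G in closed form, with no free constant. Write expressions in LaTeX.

The substitution u = 4 w^{2} + 3 works: G'(w) is exactly (dG/du)*(du/dw) for that inner function.
A general antiderivative is \log{\left(4 w^{2} + 3 \right)} + C.
The condition gives C = -1 + \log{\left(3 \right)} - (\log{\left(3 \right)}) = -1.
So G(w) = \log{\left(4 w^{2} + 3 \right)} - 1.
Check: d/dw[\log{\left(4 w^{2} + 3 \right)} - 1] = \frac{8 w}{4 w^{2} + 3} = G'(w).

G(w) = \log{\left(4 w^{2} + 3 \right)} - 1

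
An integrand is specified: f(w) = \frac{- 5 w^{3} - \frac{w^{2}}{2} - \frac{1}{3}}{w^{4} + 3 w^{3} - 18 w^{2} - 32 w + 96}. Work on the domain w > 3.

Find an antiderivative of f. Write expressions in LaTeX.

Factor the denominator (6 \left(w - 3\right) \left(w - 2\right) \left(w + 4\right)^{2}) and decompose: f = - \frac{17581}{5292 \left(w + 4\right)} + \frac{935}{126 \left(w + 4\right)^{2}} + \frac{127}{108 \left(w - 2\right)} - \frac{839}{294 \left(w - 3\right)}; each piece integrates to a log, atan, or power term.
Check: d/dw[- \frac{839 \log{\left(w - 3 \right)}}{294} + \frac{127 \log{\left(w - 2 \right)}}{108} - \frac{17581 \log{\left(w + 4 \right)}}{5292} - \frac{935}{126 w + 504}] = \frac{- 30 w^{3} - 3 w^{2} - 2}{6 w^{4} + 18 w^{3} - 108 w^{2} - 192 w + 576}, which equals f(w).

An antiderivative is F(w) = - \frac{839 \log{\left(w - 3 \right)}}{294} + \frac{127 \log{\left(w - 2 \right)}}{108} - \frac{17581 \log{\left(w + 4 \right)}}{5292} - \frac{935}{126 w + 504}.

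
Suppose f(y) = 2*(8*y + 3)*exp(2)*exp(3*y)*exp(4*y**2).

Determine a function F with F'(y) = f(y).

f matches the chain-rule pattern g'(h)*h' with inner function h(y) = 4*y**2 + 3*y + 2; substituting u = h(y) collapses the integral.
Check: d/dy[2*exp(2)*exp(3*y)*exp(4*y**2)] = 16*y*exp(2)*exp(3*y)*exp(4*y**2) + 6*exp(2)*exp(3*y)*exp(4*y**2), which equals f(y).

An antiderivative is F(y) = 2*exp(2)*exp(3*y)*exp(4*y**2).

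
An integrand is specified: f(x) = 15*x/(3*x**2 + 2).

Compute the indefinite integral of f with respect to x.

F(x) = 5*log(3*x**2/2 + 1)/2 + C

f matches the chain-rule pattern g'(h)*h' with inner function h(x) = 3*x**2/2 + 1; substituting u = h(x) collapses the integral.
Check: d/dx[5*log(3*x**2/2 + 1)/2] = 15*x/(3*x**2 + 2) = f(x).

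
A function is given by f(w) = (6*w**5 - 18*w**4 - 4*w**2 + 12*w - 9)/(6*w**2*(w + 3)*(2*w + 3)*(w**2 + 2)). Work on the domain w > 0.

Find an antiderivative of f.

An antiderivative is F(w) = 7*log(w)/36 - 307*log(w + 3/2)/306 + 37*log(w + 3)/22 - 279*log(w**2 + 2)/1496 - 283*sqrt(2)*atan(sqrt(2)*w/2)/4488 + 1/(12*w).

Factor the denominator (6*w**2*(w + 3)*(2*w + 3)*(w**2 + 2)) and decompose: f = -(837*w + 283)/(2244*(w**2 + 2)) - 307/(153*(2*w + 3)) + 37/(22*(w + 3)) + 7/(36*w) - 1/(12*w**2); each piece integrates to a log, atan, or power term.
Check: d/dw[7*log(w)/36 - 307*log(w + 3/2)/306 + 37*log(w + 3)/22 - 279*log(w**2 + 2)/1496 - 283*sqrt(2)*atan(sqrt(2)*w/2)/4488 + 1/(12*w)] = (6*w**5 - 18*w**4 - 4*w**2 + 12*w - 9)/(12*w**6 + 54*w**5 + 78*w**4 + 108*w**3 + 108*w**2), which equals f(w).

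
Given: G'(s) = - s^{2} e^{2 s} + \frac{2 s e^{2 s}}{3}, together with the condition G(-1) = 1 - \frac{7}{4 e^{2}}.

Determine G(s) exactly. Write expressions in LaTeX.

G'(s) has the shape u'v + uv' for u = - \frac{s^{2}}{2} + \frac{5 s}{6} - \frac{5}{12} and v = e^{2 s} — it is the derivative of the product u*v.
A general antiderivative is \frac{\left(- 6 s^{2} + 10 s - 5\right) e^{2 s}}{12} + C.
The condition gives C = 1 - \frac{7}{4 e^{2}} - (- \frac{7}{4 e^{2}}) = 1.
So G(s) = - \frac{s^{2} e^{2 s}}{2} + \frac{5 s e^{2 s}}{6} - \frac{5 e^{2 s}}{12} + 1.
Check: d/ds[- \frac{s^{2} e^{2 s}}{2} + \frac{5 s e^{2 s}}{6} - \frac{5 e^{2 s}}{12} + 1] = - s^{2} e^{2 s} + \frac{2 s e^{2 s}}{3} = G'(s).

G(s) = - \frac{s^{2} e^{2 s}}{2} + \frac{5 s e^{2 s}}{6} - \frac{5 e^{2 s}}{12} + 1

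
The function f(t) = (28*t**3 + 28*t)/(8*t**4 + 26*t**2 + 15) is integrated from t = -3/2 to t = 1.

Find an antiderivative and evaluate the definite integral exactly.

Antiderivative: F(t) = (6*log(t**2 + 5/2) + log(4*t**2 + 3))/4; value = -3*log(19/4)/2 - log(12)/4 + log(7)/4 + 3*log(7/2)/2

A first test for any F(t): its t-derivative must equal f(t) identically.
F(t) = (6*log(t**2 + 5/2) + log(4*t**2 + 3))/4 is an antiderivative of f.
Check: d/dt[(6*log(t**2 + 5/2) + log(4*t**2 + 3))/4] = (28*t**3 + 28*t)/(8*t**4 + 26*t**2 + 15) = f(t).
F(1) = log(7)/4 + 3*log(7/2)/2; F(-3/2) = log(12)/4 + 3*log(19/4)/2.
Integral = F(1) - F(-3/2) = -3*log(19/4)/2 - log(12)/4 + log(7)/4 + 3*log(7/2)/2.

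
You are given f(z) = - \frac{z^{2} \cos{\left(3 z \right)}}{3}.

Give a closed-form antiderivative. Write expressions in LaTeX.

A first test for any F(z): its z-derivative must equal f(z) identically.
Check: d/dz[- \frac{z^{2} \sin{\left(3 z \right)}}{9} - \frac{2 z \cos{\left(3 z \right)}}{27} + \frac{2 \sin{\left(3 z \right)}}{81}] = - \frac{z^{2} \cos{\left(3 z \right)}}{3} = f(z).

An antiderivative is F(z) = - \frac{z^{2} \sin{\left(3 z \right)}}{9} - \frac{2 z \cos{\left(3 z \right)}}{27} + \frac{2 \sin{\left(3 z \right)}}{81}.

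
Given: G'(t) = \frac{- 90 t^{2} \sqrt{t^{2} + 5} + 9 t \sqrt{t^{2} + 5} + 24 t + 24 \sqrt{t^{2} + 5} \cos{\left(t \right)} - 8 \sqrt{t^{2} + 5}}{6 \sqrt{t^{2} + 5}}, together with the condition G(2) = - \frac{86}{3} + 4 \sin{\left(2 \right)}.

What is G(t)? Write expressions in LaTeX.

For G(t) to be correct, d/dt[G] must agree with the stated G'(t) identically.
A general antiderivative is - 5 t^{3} + \frac{3 t^{2}}{4} - \frac{4 t}{3} + 4 \sqrt{t^{2} + 5} + 4 \sin{\left(t \right)} + C.
The condition gives C = - \frac{86}{3} + 4 \sin{\left(2 \right)} - (- \frac{83}{3} + 4 \sin{\left(2 \right)}) = -1.
So G(t) = - 5 t^{3} + \frac{3 t^{2}}{4} - \frac{4 t}{3} + 4 \sqrt{t^{2} + 5} + 4 \sin{\left(t \right)} - 1.
Check: d/dt[- 5 t^{3} + \frac{3 t^{2}}{4} - \frac{4 t}{3} + 4 \sqrt{t^{2} + 5} + 4 \sin{\left(t \right)} - 1] = \frac{- 90 t^{2} \sqrt{t^{2} + 5} + 9 t \sqrt{t^{2} + 5} + 24 t + 24 \sqrt{t^{2} + 5} \cos{\left(t \right)} - 8 \sqrt{t^{2} + 5}}{6 \sqrt{t^{2} + 5}} = G'(t).

G(t) = - 5 t^{3} + \frac{3 t^{2}}{4} - \frac{4 t}{3} + 4 \sqrt{t^{2} + 5} + 4 \sin{\left(t \right)} - 1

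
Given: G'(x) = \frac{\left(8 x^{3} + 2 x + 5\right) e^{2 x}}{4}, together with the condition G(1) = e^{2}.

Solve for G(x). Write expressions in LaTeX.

G(x) = x^{3} e^{2 x} - \frac{3 x^{2} e^{2 x}}{2} + \frac{7 x e^{2 x}}{4} - \frac{e^{2 x}}{4}

Recognize the product-rule pattern: G'(x) = u'v + uv' with u = x^{3} - \frac{3 x^{2}}{2} + \frac{7 x}{4} - \frac{1}{4}, v = e^{2 x}, so integration by parts undoes it.
A general antiderivative is \frac{\left(4 x^{3} - 6 x^{2} + 7 x - 1\right) e^{2 x}}{4} + C.
The condition gives C = e^{2} - (e^{2}) = 0.
So G(x) = x^{3} e^{2 x} - \frac{3 x^{2} e^{2 x}}{2} + \frac{7 x e^{2 x}}{4} - \frac{e^{2 x}}{4}.
Check: d/dx[x^{3} e^{2 x} - \frac{3 x^{2} e^{2 x}}{2} + \frac{7 x e^{2 x}}{4} - \frac{e^{2 x}}{4}] = 2 x^{3} e^{2 x} + \frac{x e^{2 x}}{2} + \frac{5 e^{2 x}}{4}, which equals G'(x).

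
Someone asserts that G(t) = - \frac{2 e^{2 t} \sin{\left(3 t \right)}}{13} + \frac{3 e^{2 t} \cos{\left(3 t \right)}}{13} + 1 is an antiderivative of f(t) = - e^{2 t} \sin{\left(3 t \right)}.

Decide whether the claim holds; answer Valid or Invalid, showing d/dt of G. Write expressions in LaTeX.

Valid: G'(t) = f(t).

d/dt[G] = - e^{2 t} \sin{\left(3 t \right)}
This equals f(t) exactly, so the claim holds.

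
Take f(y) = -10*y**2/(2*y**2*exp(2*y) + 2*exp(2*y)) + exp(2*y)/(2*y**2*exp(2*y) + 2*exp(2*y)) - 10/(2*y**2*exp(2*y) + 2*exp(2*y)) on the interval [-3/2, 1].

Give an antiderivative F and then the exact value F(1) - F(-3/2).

Integrate term by term and add the pieces.
F(y) = atan(y)/2 + 5*exp(-2*y)/2 is an antiderivative of f.
Check: d/dy[atan(y)/2 + 5*exp(-2*y)/2] = (-10*y**2 + exp(2*y) - 10)/(2*y**2*exp(2*y) + 2*exp(2*y)), which equals f(y).
F(1) = 5*exp(-2)/2 + pi/8; F(-3/2) = -atan(3/2)/2 + 5*exp(3)/2.
Integral = F(1) - F(-3/2) = -5*exp(3)/2 + 5*exp(-2)/2 + pi/8 + atan(3/2)/2.

Antiderivative: F(y) = atan(y)/2 + 5*exp(-2*y)/2; value = -5*exp(3)/2 + 5*exp(-2)/2 + pi/8 + atan(3/2)/2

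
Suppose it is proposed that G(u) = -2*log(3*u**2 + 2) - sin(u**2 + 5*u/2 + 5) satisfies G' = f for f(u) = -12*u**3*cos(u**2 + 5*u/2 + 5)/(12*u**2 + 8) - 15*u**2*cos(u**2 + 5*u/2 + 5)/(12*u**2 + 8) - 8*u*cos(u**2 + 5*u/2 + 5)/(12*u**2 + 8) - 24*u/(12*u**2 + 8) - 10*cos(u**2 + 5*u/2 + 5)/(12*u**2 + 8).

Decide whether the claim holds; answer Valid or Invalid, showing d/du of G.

d/du[G] = (-12*u**3*cos(u**2 + 5*u/2 + 5) - 15*u**2*cos(u**2 + 5*u/2 + 5) - 8*u*cos(u**2 + 5*u/2 + 5) - 24*u - 10*cos(u**2 + 5*u/2 + 5))/(6*u**2 + 4)
d/du[G] - f(u) = (-12*u**3*cos(u**2 + 5*u/2 + 5) - 15*u**2*cos(u**2 + 5*u/2 + 5) - 8*u*cos(u**2 + 5*u/2 + 5) - 24*u - 10*cos(u**2 + 5*u/2 + 5))/(12*u**2 + 8) != 0.

Invalid: d/du[G] - f = (-12*u**3*cos(u**2 + 5*u/2 + 5) - 15*u**2*cos(u**2 + 5*u/2 + 5) - 8*u*cos(u**2 + 5*u/2 + 5) - 24*u - 10*cos(u**2 + 5*u/2 + 5))/(12*u**2 + 8), which is not 0.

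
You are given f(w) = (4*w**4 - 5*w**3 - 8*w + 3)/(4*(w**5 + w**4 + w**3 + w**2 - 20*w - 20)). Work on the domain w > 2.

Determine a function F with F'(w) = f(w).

Factor the denominator (4*(w - 2)*(w + 1)*(w + 2)*(w**2 + 5)) and decompose: f = (43*w - 94)/(108*(w**2 + 5)) + 41/(48*(w + 2)) - 5/(18*(w + 1)) + 11/(432*(w - 2)); each piece integrates to a log, atan, or power term.
Check: d/dw[(55*log(w - 2) - 600*log(w + 1) + 1845*log(w + 2) + 430*log(w**2 + 5) - 376*sqrt(5)*atan(sqrt(5)*w/5))/2160] = (4*w**4 - 5*w**3 - 8*w + 3)/(4*w**5 + 4*w**4 + 4*w**3 + 4*w**2 - 80*w - 80), which equals f(w).

An antiderivative is F(w) = (55*log(w - 2) - 600*log(w + 1) + 1845*log(w + 2) + 430*log(w**2 + 5) - 376*sqrt(5)*atan(sqrt(5)*w/5))/2160.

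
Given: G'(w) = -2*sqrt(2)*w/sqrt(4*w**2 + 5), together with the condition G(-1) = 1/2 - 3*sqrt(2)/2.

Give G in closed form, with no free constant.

G(w) = sqrt(2)*(-2*sqrt(4*w**2 + 5) + sqrt(2))/4

G'(w) matches the chain-rule pattern g'(h)*h' with inner function h(w) = 2*w**2 + 5/2; substituting u = h(w) collapses the integral.
A general antiderivative is -sqrt(2*w**2 + 5/2) + C.
The condition gives C = 1/2 - 3*sqrt(2)/2 - (-3*sqrt(2)/2) = 1/2.
So G(w) = sqrt(2)*(-2*sqrt(4*w**2 + 5) + sqrt(2))/4.
Check: d/dw[sqrt(2)*(-2*sqrt(4*w**2 + 5) + sqrt(2))/4] = -2*sqrt(2)*w/sqrt(4*w**2 + 5) = G'(w).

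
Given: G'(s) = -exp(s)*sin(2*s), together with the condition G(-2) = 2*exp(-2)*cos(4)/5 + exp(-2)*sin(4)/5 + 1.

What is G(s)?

For G(s) to be correct, d/ds[G] must agree with the stated G'(s) identically.
A general antiderivative is -exp(s)*sin(2*s)/5 + 2*exp(s)*cos(2*s)/5 + C.
The condition gives C = 2*exp(-2)*cos(4)/5 + exp(-2)*sin(4)/5 + 1 - (2*exp(-2)*cos(4)/5 + exp(-2)*sin(4)/5) = 1.
So G(s) = -exp(s)*sin(2*s)/5 + 2*exp(s)*cos(2*s)/5 + 1.
Check: d/ds[-exp(s)*sin(2*s)/5 + 2*exp(s)*cos(2*s)/5 + 1] = -exp(s)*sin(2*s) = G'(s).

G(s) = -exp(s)*sin(2*s)/5 + 2*exp(s)*cos(2*s)/5 + 1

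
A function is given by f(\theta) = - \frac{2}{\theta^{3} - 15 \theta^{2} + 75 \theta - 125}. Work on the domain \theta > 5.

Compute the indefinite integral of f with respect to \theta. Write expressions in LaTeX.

Since d/d\theta undoes antidifferentiation here, F'(\theta) = f(\theta) is required of F(\theta).
Check: d/d\theta[\frac{1}{\left(\theta - 5\right)^{2}}] = - \frac{2}{\theta^{3} - 15 \theta^{2} + 75 \theta - 125} = f(\theta).

F(\theta) = \frac{1}{\left(\theta - 5\right)^{2}} + C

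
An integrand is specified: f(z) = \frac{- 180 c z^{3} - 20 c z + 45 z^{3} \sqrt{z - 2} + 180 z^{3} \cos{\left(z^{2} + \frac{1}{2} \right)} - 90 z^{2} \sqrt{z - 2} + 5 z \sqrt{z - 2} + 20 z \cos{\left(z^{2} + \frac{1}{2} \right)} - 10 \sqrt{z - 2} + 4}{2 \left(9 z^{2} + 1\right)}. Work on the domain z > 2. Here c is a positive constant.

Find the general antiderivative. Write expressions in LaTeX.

F(z) = - 5 c z^{2} + \left(z - 2\right)^{\frac{5}{2}} + 5 \sin{\left(z^{2} + \frac{1}{2} \right)} + \frac{2 \operatorname{atan}{\left(3 z \right)}}{3} + C

Any candidate F(z) must reproduce f(z) exactly when differentiated.
Check: d/dz[- 5 c z^{2} + \left(z - 2\right)^{\frac{5}{2}} + 5 \sin{\left(z^{2} + \frac{1}{2} \right)} + \frac{2 \operatorname{atan}{\left(3 z \right)}}{3}] = \frac{- 180 c z^{3} - 20 c z + 45 z^{3} \sqrt{z - 2} + 180 z^{3} \cos{\left(z^{2} + \frac{1}{2} \right)} - 90 z^{2} \sqrt{z - 2} + 5 z \sqrt{z - 2} + 20 z \cos{\left(z^{2} + \frac{1}{2} \right)} - 10 \sqrt{z - 2} + 4}{18 z^{2} + 2}, which equals f(z).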